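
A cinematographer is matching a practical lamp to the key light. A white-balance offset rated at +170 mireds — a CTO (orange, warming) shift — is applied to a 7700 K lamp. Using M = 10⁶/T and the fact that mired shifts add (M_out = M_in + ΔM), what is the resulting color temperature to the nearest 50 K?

3350 K

M_in = 10⁶/7700 = 129.87 mireds.
M_out = 129.87 + (+170) = 299.87 mireds.
T_out = 10⁶/299.87 = 3334.8 K → 3350 K.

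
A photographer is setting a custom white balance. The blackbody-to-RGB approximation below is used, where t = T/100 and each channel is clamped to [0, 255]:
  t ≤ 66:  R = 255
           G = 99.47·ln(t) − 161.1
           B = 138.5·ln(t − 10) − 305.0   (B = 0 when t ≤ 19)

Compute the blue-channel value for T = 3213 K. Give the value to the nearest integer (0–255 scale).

124

t = 3213/100 = 32.13; the t ≤ 66 branch applies.
B = 138.5·ln(32.13 − 10) − 305.0 = 138.5·ln 22.13 − 305.0 = 138.5·3.0969 − 305.0 = 123.925.
Rounded: 124.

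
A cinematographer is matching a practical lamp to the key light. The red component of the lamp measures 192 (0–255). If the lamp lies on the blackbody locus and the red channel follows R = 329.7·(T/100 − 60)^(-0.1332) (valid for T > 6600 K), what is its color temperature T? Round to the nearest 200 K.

(t − 60)^(-0.1332) = 192/329.7 = 0.58235.
t − 60 = 0.58235^(1/-0.1332) = 0.58235^(-7.508) = 57.929, so t = 117.929.
T = 100·t = 11793 K → 11800 K to the nearest 200 K.

11800 K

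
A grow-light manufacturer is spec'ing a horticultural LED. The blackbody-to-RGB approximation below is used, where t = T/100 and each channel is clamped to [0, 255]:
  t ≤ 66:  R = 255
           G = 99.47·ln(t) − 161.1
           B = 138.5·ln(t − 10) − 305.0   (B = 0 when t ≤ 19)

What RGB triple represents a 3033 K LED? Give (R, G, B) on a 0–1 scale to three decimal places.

t = 3033/100 = 30.33; the t ≤ 66 branch applies.
R = 255 by definition for t ≤ 66.
G = 99.47·ln 30.33 − 161.1 = 99.47·3.4121 − 161.1 = 178.305.
B = 138.5·ln(30.33 − 10) − 305.0 = 138.5·ln 20.33 − 305.0 = 138.5·3.0121 − 305.0 = 112.176.
Dividing each by 255: (1.0000, 0.6992, 0.4399) → (1.000, 0.699, 0.440).

(1.000, 0.699, 0.440)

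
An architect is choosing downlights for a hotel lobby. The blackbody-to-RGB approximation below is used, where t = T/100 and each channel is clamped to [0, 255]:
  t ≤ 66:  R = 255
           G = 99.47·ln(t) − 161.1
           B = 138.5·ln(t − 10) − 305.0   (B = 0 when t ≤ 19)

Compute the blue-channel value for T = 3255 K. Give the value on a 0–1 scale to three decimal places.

0.496

t = 3255/100 = 32.55; the t ≤ 66 branch applies.
B = 138.5·ln(32.55 − 10) − 305.0 = 138.5·ln 22.55 − 305.0 = 138.5·3.1157 − 305.0 = 126.529.
On a 0–1 scale: 126.529/255 = 0.4962 → 0.496.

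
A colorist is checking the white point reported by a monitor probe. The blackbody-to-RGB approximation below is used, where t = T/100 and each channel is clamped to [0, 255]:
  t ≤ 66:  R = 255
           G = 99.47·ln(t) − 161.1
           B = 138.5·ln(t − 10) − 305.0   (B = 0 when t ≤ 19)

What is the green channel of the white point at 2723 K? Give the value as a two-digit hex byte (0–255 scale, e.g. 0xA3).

0xA8

t = 2723/100 = 27.23; the t ≤ 66 branch applies.
G = 99.47·ln 27.23 − 161.1 = 99.47·3.3043 − 161.1 = 167.581.
Rounded: 168; in hex, 0xA8.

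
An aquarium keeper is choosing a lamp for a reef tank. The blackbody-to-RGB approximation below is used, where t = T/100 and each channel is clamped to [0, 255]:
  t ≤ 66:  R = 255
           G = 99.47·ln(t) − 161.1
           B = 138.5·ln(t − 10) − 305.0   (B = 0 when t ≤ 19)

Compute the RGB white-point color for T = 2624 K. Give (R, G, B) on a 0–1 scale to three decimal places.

(1.000, 0.643, 0.318)

t = 2624/100 = 26.24; the t ≤ 66 branch applies.
R = 255 by definition for t ≤ 66.
G = 99.47·ln 26.24 − 161.1 = 99.47·3.2673 − 161.1 = 163.897.
B = 138.5·ln(26.24 − 10) − 305.0 = 138.5·ln 16.24 − 305.0 = 138.5·2.7875 − 305.0 = 81.066.
Dividing each by 255: (1.0000, 0.6427, 0.3179) → (1.000, 0.643, 0.318).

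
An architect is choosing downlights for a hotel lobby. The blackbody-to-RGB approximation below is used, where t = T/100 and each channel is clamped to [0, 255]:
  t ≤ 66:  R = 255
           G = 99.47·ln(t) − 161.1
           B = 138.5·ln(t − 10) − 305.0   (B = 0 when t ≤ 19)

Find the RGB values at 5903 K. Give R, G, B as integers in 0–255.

t = 5903/100 = 59.03; the t ≤ 66 branch applies.
R = 255 by definition for t ≤ 66.
G = 99.47·ln 59.03 − 161.1 = 99.47·4.0780 − 161.1 = 244.543.
B = 138.5·ln(59.03 − 10) − 305.0 = 138.5·ln 49.03 − 305.0 = 138.5·3.8924 − 305.0 = 234.102.
Rounded: (255, 245, 234).

R=255, G=245, B=234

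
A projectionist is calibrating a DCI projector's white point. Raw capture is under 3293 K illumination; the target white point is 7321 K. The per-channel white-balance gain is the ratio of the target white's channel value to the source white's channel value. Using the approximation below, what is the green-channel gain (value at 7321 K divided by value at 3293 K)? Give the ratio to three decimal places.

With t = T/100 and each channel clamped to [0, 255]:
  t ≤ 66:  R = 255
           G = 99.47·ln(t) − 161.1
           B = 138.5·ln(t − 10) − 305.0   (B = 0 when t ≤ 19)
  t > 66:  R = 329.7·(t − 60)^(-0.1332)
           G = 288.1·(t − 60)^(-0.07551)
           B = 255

At 3293 K (t = 32.93):
  G = 99.47·ln 32.93 − 161.1 = 99.47·3.4944 − 161.1 = 186.486.
At 7321 K (t = 73.21):
  G = 288.1·(73.21 − 60)^(-0.07551) = 288.1·13.21^(-0.07551) = 288.1·0.82293 = 237.085.
Gain = 237.085 / 186.486 = 1.2713 → 1.271.

1.271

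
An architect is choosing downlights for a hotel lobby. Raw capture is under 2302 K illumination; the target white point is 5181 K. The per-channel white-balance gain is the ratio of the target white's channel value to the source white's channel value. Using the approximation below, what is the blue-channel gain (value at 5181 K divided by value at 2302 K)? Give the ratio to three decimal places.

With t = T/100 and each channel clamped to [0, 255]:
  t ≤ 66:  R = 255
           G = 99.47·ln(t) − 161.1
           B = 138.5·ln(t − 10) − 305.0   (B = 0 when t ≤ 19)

At 2302 K (t = 23.02):
  B = 138.5·ln(23.02 − 10) − 305.0 = 138.5·ln 13.02 − 305.0 = 138.5·2.5665 − 305.0 = 50.458.
At 5181 K (t = 51.81):
  B = 138.5·ln(51.81 − 10) − 305.0 = 138.5·ln 41.81 − 305.0 = 138.5·3.7331 − 305.0 = 212.039.
Gain = 212.039 / 50.458 = 4.2023 → 4.202.

4.202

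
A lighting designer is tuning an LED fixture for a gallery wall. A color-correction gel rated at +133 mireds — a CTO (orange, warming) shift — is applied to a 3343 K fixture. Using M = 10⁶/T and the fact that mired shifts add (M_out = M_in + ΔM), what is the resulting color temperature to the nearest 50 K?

2300 K

M_in = 10⁶/3343 = 299.13 mireds.
M_out = 299.13 + (+133) = 432.13 mireds.
T_out = 10⁶/432.13 = 2314.1 K → 2300 K.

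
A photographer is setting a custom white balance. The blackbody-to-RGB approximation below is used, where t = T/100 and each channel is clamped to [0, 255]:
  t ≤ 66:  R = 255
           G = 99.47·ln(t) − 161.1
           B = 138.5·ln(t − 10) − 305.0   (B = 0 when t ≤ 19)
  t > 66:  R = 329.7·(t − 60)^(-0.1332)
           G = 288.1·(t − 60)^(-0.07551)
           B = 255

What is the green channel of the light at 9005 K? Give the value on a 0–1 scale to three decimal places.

0.874

t = 9005/100 = 90.05; the t > 66 branch applies.
G = 288.1·(90.05 − 60)^(-0.07551) = 288.1·30.05^(-0.07551) = 288.1·0.77341 = 222.818.
On a 0–1 scale: 222.818/255 = 0.8738 → 0.874.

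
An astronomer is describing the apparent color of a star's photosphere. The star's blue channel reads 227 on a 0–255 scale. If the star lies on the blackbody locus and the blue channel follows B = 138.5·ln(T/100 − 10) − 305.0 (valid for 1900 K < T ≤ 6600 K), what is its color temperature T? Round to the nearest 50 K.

ln(t − 10) = (227 + 305.0) / 138.5 = 3.8412.
t − 10 = e^3.8412 = 46.579, so t = 56.579.
T = 100·t = 5658 K → 5650 K to the nearest 50 K.

5650 K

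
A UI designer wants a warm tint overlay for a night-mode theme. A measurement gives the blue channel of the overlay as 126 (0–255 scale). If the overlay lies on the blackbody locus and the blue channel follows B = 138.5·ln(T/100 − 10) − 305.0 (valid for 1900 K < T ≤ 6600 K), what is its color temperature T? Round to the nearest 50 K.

3250 K

ln(t − 10) = (126 + 305.0) / 138.5 = 3.1119.
t − 10 = e^3.1119 = 22.464, so t = 32.464.
T = 100·t = 3246 K → 3250 K to the nearest 50 K.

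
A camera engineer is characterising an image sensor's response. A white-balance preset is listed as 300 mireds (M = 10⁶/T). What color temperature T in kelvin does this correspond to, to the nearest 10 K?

3330 K

T = 10⁶ / 300 = 3333.33 K → 3330 K.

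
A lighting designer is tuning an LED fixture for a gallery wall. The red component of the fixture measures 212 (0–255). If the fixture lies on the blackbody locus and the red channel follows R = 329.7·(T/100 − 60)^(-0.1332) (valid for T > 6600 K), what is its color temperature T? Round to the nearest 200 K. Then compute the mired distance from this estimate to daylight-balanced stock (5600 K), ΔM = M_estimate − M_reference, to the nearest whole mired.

(t − 60)^(-0.1332) = 212/329.7 = 0.64301.
t − 60 = 0.64301^(1/-0.1332) = 0.64301^(-7.508) = 27.530, so t = 87.530.
T = 100·t = 8753 K → 8800 K to the nearest 200 K.
M_estimate = 10⁶/8800 = 113.64; M_reference = 10⁶/5600 = 178.57.
ΔM = 113.64 − 178.57 = -64.94 → -65 mireds.

-65 mireds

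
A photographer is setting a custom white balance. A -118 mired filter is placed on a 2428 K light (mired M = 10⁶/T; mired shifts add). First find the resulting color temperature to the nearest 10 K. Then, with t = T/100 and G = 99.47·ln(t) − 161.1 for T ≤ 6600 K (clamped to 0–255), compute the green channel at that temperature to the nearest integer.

190

M_in = 10⁶/2428 = 411.86; M_out = 411.86 + (-118) = 293.86.
T_out = 10⁶/293.86 = 3403.0 K → 3400 K; t = 34.
G = 99.47·ln 34 − 161.1 = 99.47·3.5264 − 161.1 = 189.667.
Rounded: 190.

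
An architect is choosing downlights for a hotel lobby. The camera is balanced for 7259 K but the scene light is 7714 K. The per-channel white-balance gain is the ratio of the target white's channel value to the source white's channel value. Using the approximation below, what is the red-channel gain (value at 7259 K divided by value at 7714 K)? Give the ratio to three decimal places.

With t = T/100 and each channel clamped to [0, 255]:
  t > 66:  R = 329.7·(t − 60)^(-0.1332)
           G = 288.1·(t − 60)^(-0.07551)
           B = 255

At 7714 K (t = 77.14):
  R = 329.7·(77.14 − 60)^(-0.1332) = 329.7·17.14^(-0.1332) = 329.7·0.68490 = 225.813.
At 7259 K (t = 72.59):
  R = 329.7·(72.59 − 60)^(-0.1332) = 329.7·12.59^(-0.1332) = 329.7·0.71364 = 235.286.
Gain = 235.286 / 225.813 = 1.0419 → 1.042.

1.042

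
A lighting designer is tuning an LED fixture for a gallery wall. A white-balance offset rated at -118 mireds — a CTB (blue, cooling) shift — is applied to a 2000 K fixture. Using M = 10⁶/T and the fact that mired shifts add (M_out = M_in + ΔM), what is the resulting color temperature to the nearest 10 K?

M_in = 10⁶/2000 = 500.00 mireds.
M_out = 500.00 + (-118) = 382.00 mireds.
T_out = 10⁶/382.00 = 2617.8 K → 2620 K.

2620 K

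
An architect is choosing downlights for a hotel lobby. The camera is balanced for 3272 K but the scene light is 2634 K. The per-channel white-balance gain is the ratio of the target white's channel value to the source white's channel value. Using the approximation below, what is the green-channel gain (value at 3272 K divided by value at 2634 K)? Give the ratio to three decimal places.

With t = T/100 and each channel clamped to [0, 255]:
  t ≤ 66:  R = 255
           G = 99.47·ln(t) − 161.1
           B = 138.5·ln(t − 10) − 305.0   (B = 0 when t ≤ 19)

At 2634 K (t = 26.34):
  G = 99.47·ln 26.34 − 161.1 = 99.47·3.2711 − 161.1 = 164.275.
At 3272 K (t = 32.72):
  G = 99.47·ln 32.72 − 161.1 = 99.47·3.4880 − 161.1 = 185.850.
Gain = 185.850 / 164.275 = 1.1313 → 1.131.

1.131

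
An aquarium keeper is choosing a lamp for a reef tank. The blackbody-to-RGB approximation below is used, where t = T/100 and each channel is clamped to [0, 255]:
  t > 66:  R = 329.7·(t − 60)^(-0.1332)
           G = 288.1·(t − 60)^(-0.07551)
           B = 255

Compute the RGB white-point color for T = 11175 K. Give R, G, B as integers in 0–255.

R=195, G=214, B=255

t = 11175/100 = 111.75; the t > 66 branch applies.
R = 329.7·(111.75 − 60)^(-0.1332) = 329.7·51.75^(-0.1332) = 329.7·0.59116 = 194.906.
G = 288.1·(111.75 − 60)^(-0.07551) = 288.1·51.75^(-0.07551) = 288.1·0.74231 = 213.858.
B = 255 by definition for t > 66.
Rounded: (195, 214, 255).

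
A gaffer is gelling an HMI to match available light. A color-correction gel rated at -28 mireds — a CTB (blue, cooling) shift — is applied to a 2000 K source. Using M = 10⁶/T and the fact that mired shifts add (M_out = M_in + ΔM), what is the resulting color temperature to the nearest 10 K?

M_in = 10⁶/2000 = 500.00 mireds.
M_out = 500.00 + (-28) = 472.00 mireds.
T_out = 10⁶/472.00 = 2118.6 K → 2120 K.

2120 K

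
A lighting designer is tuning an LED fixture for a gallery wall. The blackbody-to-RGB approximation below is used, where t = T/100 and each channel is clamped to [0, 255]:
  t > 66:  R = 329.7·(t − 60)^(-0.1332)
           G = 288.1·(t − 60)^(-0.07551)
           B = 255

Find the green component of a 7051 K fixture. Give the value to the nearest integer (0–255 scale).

241

t = 7051/100 = 70.51; the t > 66 branch applies.
G = 288.1·(70.51 − 60)^(-0.07551) = 288.1·10.51^(-0.07551) = 288.1·0.83726 = 241.214.
Rounded: 241.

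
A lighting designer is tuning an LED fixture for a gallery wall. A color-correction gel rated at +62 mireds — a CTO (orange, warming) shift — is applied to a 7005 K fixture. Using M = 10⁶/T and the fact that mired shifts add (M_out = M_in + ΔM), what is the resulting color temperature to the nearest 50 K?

M_in = 10⁶/7005 = 142.76 mireds.
M_out = 142.76 + (+62) = 204.76 mireds.
T_out = 10⁶/204.76 = 4883.9 K → 4900 K.

4900 K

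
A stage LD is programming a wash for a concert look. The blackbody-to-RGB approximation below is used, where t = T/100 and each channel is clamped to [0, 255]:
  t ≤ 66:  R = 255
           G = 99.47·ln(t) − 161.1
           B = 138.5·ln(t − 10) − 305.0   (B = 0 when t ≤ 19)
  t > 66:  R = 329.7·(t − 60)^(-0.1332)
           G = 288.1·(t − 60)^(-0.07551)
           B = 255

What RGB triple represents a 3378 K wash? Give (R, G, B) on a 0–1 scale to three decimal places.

(1.000, 0.741, 0.525)

t = 3378/100 = 33.78; the t ≤ 66 branch applies.
R = 255 by definition for t ≤ 66.
G = 99.47·ln 33.78 − 161.1 = 99.47·3.5199 − 161.1 = 189.021.
B = 138.5·ln(33.78 − 10) − 305.0 = 138.5·ln 23.78 − 305.0 = 138.5·3.1688 − 305.0 = 133.885.
Dividing each by 255: (1.0000, 0.7413, 0.5250) → (1.000, 0.741, 0.525).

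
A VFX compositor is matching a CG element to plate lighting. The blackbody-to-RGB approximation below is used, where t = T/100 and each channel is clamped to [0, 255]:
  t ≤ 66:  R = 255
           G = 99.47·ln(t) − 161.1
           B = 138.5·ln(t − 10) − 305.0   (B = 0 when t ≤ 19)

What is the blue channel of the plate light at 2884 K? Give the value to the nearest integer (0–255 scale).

t = 2884/100 = 28.84; the t ≤ 66 branch applies.
B = 138.5·ln(28.84 − 10) − 305.0 = 138.5·ln 18.84 − 305.0 = 138.5·2.9360 − 305.0 = 101.634.
Rounded: 102.

102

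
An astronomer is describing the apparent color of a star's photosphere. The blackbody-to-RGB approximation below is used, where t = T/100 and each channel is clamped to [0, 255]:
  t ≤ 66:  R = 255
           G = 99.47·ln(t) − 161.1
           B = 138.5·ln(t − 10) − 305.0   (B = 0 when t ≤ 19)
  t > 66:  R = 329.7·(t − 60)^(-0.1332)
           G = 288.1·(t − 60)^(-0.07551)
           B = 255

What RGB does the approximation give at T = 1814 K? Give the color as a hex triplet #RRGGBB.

t = 1814/100 = 18.14; the t ≤ 66 branch applies.
R = 255 by definition for t ≤ 66.
G = 99.47·ln 18.14 − 161.1 = 99.47·2.8981 − 161.1 = 127.176.
t = 18.14 ≤ 19, so B = 0.
Rounded: (255, 127, 0).
In hex: #FF7F00.

#FF7F00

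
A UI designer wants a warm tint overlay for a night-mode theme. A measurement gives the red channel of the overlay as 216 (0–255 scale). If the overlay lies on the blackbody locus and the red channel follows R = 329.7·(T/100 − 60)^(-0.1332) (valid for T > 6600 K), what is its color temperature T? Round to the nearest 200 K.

8400 K

(t − 60)^(-0.1332) = 216/329.7 = 0.65514.
t − 60 = 0.65514^(1/-0.1332) = 0.65514^(-7.508) = 23.926, so t = 83.926.
T = 100·t = 8393 K → 8400 K to the nearest 200 K.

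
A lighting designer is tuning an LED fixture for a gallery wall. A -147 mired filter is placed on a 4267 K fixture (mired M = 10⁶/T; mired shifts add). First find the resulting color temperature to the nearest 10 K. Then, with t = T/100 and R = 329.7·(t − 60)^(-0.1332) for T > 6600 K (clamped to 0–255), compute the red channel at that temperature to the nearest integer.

M_in = 10⁶/4267 = 234.36; M_out = 234.36 + (-147) = 87.36.
T_out = 10⁶/87.36 = 11447.3 K → 11450 K; t = 114.5.
R = 329.7·(114.5 − 60)^(-0.1332) = 329.7·54.5^(-0.1332) = 329.7·0.58710 = 193.567.
Rounded: 194.

194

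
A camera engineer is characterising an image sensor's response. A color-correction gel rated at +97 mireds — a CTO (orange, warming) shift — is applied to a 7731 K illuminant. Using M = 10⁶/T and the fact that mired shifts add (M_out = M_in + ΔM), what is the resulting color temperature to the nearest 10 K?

M_in = 10⁶/7731 = 129.35 mireds.
M_out = 129.35 + (+97) = 226.35 mireds.
T_out = 10⁶/226.35 = 4417.9 K → 4420 K.

4420 K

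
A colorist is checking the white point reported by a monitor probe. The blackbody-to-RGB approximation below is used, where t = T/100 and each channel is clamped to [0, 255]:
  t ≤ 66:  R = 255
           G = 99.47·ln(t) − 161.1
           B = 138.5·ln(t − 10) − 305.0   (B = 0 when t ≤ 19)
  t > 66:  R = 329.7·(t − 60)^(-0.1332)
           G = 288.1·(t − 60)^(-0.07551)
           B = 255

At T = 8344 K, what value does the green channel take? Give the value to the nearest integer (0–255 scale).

227

t = 8344/100 = 83.44; the t > 66 branch applies.
G = 288.1·(83.44 − 60)^(-0.07551) = 288.1·23.44^(-0.07551) = 288.1·0.78805 = 227.038.
Rounded: 227.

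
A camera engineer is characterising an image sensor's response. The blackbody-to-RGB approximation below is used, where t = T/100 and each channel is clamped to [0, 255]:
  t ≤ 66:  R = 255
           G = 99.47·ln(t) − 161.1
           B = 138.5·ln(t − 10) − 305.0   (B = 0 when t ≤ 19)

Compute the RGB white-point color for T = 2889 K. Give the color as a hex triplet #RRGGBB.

t = 2889/100 = 28.89; the t ≤ 66 branch applies.
R = 255 by definition for t ≤ 66.
G = 99.47·ln 28.89 − 161.1 = 99.47·3.3635 − 161.1 = 173.467.
B = 138.5·ln(28.89 − 10) − 305.0 = 138.5·ln 18.89 − 305.0 = 138.5·2.9386 − 305.0 = 102.001.
Rounded: (255, 173, 102).
In hex: #FFAD66.

#FFAD66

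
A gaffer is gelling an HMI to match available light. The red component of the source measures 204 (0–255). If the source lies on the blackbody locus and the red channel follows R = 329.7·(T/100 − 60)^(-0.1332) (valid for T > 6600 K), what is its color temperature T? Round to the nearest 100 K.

(t − 60)^(-0.1332) = 204/329.7 = 0.61874.
t − 60 = 0.61874^(1/-0.1332) = 0.61874^(-7.508) = 36.748, so t = 96.748.
T = 100·t = 9675 K → 9700 K to the nearest 100 K.

9700 K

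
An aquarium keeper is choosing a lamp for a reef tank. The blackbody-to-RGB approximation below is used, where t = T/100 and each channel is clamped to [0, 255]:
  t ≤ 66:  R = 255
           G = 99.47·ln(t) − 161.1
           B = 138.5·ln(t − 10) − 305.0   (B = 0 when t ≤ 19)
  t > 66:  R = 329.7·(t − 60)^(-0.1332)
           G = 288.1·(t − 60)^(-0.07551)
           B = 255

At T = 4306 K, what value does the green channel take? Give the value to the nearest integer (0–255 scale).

t = 4306/100 = 43.06; the t ≤ 66 branch applies.
G = 99.47·ln 43.06 − 161.1 = 99.47·3.7626 − 161.1 = 213.165.
Rounded: 213.

213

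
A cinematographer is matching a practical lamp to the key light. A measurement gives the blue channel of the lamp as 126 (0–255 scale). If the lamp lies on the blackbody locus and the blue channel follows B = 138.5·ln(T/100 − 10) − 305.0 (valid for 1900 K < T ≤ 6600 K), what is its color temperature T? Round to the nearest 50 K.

ln(t − 10) = (126 + 305.0) / 138.5 = 3.1119.
t − 10 = e^3.1119 = 22.464, so t = 32.464.
T = 100·t = 3246 K → 3250 K to the nearest 50 K.

3250 K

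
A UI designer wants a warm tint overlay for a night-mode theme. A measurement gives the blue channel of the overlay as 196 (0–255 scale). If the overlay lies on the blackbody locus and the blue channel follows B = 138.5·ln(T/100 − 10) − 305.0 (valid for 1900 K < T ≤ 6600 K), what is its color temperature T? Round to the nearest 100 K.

ln(t − 10) = (196 + 305.0) / 138.5 = 3.6173.
t − 10 = e^3.6173 = 37.238, so t = 47.238.
T = 100·t = 4724 K → 4700 K to the nearest 100 K.

4700 K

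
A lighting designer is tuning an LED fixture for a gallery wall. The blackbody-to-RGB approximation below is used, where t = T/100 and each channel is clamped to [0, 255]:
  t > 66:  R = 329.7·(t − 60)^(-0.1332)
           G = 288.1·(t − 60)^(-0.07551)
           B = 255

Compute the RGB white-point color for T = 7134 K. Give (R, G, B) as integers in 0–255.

(239, 240, 255)

t = 7134/100 = 71.34; the t > 66 branch applies.
R = 329.7·(71.34 − 60)^(-0.1332) = 329.7·11.34^(-0.1332) = 329.7·0.72364 = 238.586.
G = 288.1·(71.34 − 60)^(-0.07551) = 288.1·11.34^(-0.07551) = 288.1·0.83247 = 239.833.
B = 255 by definition for t > 66.
Rounded: (239, 240, 255).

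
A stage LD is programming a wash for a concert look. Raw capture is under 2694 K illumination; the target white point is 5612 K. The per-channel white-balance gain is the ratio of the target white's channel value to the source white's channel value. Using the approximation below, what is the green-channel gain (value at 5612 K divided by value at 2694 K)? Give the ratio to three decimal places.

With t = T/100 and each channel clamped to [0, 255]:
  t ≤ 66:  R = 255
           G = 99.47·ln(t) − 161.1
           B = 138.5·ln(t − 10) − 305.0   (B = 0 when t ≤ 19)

1.438

At 2694 K (t = 26.94):
  G = 99.47·ln 26.94 − 161.1 = 99.47·3.2936 − 161.1 = 166.516.
At 5612 K (t = 56.12):
  G = 99.47·ln 56.12 − 161.1 = 99.47·4.0275 − 161.1 = 239.515.
Gain = 239.515 / 166.516 = 1.4384 → 1.438.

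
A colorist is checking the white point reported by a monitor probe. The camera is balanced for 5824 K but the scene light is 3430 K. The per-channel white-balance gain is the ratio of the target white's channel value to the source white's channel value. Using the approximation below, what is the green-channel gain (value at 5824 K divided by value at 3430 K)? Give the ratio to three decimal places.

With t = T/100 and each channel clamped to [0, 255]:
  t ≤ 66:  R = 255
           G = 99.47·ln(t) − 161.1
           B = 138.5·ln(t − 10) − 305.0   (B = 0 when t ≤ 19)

1.276

At 3430 K (t = 34.3):
  G = 99.47·ln 34.3 − 161.1 = 99.47·3.5351 − 161.1 = 190.541.
At 5824 K (t = 58.24):
  G = 99.47·ln 58.24 − 161.1 = 99.47·4.0646 − 161.1 = 243.203.
Gain = 243.203 / 190.541 = 1.2764 → 1.276.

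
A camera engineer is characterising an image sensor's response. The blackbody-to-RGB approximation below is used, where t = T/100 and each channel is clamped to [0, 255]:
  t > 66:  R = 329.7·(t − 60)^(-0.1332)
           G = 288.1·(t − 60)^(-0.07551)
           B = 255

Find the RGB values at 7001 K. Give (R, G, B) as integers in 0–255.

(243, 242, 255)

t = 7001/100 = 70.01; the t > 66 branch applies.
R = 329.7·(70.01 − 60)^(-0.1332) = 329.7·10.01^(-0.1332) = 329.7·0.73577 = 242.583.
G = 288.1·(70.01 − 60)^(-0.07551) = 288.1·10.01^(-0.07551) = 288.1·0.84034 = 242.103.
B = 255 by definition for t > 66.
Rounded: (243, 242, 255).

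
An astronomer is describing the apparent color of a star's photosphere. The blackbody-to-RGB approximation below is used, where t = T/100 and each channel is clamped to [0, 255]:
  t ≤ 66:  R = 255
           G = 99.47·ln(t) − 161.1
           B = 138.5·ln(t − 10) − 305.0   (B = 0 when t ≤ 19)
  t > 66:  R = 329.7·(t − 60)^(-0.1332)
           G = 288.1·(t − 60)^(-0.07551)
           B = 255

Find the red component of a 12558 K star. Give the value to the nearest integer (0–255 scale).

189

t = 12558/100 = 125.58; the t > 66 branch applies.
R = 329.7·(125.58 − 60)^(-0.1332) = 329.7·65.58^(-0.1332) = 329.7·0.57280 = 188.853.
Rounded: 189.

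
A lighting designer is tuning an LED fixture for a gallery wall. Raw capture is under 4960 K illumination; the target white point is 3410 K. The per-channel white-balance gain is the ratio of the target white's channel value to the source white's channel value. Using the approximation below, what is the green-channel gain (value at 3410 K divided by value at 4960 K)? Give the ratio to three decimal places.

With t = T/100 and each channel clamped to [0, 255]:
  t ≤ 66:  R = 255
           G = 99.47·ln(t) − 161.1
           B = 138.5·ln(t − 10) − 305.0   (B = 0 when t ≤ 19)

At 4960 K (t = 49.6):
  G = 99.47·ln 49.6 − 161.1 = 99.47·3.9040 − 161.1 = 227.230.
At 3410 K (t = 34.1):
  G = 99.47·ln 34.1 − 161.1 = 99.47·3.5293 − 161.1 = 189.959.
Gain = 189.959 / 227.230 = 0.8360 → 0.836.

0.836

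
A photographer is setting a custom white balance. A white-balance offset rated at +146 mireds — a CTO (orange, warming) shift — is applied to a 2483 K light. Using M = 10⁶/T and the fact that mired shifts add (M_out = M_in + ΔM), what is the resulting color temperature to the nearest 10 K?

M_in = 10⁶/2483 = 402.74 mireds.
M_out = 402.74 + (+146) = 548.74 mireds.
T_out = 10⁶/548.74 = 1822.4 K → 1820 K.

1820 K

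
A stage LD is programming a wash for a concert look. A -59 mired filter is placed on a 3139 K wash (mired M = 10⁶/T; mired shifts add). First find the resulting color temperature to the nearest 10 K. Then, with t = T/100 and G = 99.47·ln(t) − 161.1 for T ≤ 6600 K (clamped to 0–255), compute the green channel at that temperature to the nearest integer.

M_in = 10⁶/3139 = 318.57; M_out = 318.57 + (-59) = 259.57.
T_out = 10⁶/259.57 = 3852.5 K → 3850 K; t = 38.5.
G = 99.47·ln 38.5 − 161.1 = 99.47·3.6507 − 161.1 = 202.031.
Rounded: 202.

202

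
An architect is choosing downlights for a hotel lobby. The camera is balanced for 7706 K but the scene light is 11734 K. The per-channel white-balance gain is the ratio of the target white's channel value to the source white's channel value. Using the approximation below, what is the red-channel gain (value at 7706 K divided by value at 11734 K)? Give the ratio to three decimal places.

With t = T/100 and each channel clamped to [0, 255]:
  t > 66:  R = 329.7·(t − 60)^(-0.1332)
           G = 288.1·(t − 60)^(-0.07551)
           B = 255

1.175

At 11734 K (t = 117.34):
  R = 329.7·(117.34 − 60)^(-0.1332) = 329.7·57.34^(-0.1332) = 329.7·0.58314 = 192.262.
At 7706 K (t = 77.06):
  R = 329.7·(77.06 − 60)^(-0.1332) = 329.7·17.06^(-0.1332) = 329.7·0.68533 = 225.954.
Gain = 225.954 / 192.262 = 1.1752 → 1.175.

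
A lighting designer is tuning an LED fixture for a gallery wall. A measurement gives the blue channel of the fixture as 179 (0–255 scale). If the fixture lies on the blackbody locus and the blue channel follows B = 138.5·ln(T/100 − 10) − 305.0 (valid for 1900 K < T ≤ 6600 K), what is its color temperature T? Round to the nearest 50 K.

4300 K

ln(t − 10) = (179 + 305.0) / 138.5 = 3.4946.
t − 10 = e^3.4946 = 32.937, so t = 42.937.
T = 100·t = 4294 K → 4300 K to the nearest 50 K.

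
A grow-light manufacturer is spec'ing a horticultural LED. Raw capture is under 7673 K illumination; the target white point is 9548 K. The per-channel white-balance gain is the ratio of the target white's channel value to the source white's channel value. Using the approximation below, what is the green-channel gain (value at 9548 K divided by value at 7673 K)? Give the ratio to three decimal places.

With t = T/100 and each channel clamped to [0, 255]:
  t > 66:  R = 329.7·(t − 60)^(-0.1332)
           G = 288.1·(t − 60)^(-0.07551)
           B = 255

0.945

At 7673 K (t = 76.73):
  G = 288.1·(76.73 − 60)^(-0.07551) = 288.1·16.73^(-0.07551) = 288.1·0.80838 = 232.893.
At 9548 K (t = 95.48):
  G = 288.1·(95.48 − 60)^(-0.07551) = 288.1·35.48^(-0.07551) = 288.1·0.76377 = 220.041.
Gain = 220.041 / 232.893 = 0.9448 → 0.945.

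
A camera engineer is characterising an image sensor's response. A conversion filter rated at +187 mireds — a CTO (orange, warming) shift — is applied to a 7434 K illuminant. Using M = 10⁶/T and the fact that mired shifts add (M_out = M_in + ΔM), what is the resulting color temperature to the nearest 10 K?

M_in = 10⁶/7434 = 134.52 mireds.
M_out = 134.52 + (+187) = 321.52 mireds.
T_out = 10⁶/321.52 = 3110.3 K → 3110 K.

3110 K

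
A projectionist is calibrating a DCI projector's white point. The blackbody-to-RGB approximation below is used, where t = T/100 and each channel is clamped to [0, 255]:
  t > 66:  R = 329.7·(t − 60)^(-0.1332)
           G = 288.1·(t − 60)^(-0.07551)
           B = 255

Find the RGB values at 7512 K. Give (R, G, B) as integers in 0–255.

(230, 235, 255)

t = 7512/100 = 75.12; the t > 66 branch applies.
R = 329.7·(75.12 − 60)^(-0.1332) = 329.7·15.12^(-0.1332) = 329.7·0.69644 = 229.616.
G = 288.1·(75.12 − 60)^(-0.07551) = 288.1·15.12^(-0.07551) = 288.1·0.81458 = 234.680.
B = 255 by definition for t > 66.
Rounded: (230, 235, 255).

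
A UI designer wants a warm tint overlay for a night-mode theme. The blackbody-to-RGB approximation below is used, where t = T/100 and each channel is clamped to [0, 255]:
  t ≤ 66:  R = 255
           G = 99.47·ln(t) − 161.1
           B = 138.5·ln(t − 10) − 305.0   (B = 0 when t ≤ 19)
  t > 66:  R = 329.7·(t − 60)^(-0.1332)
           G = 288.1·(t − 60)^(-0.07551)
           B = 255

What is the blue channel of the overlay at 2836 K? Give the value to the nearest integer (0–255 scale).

t = 2836/100 = 28.36; the t ≤ 66 branch applies.
B = 138.5·ln(28.36 − 10) − 305.0 = 138.5·ln 18.36 − 305.0 = 138.5·2.9102 − 305.0 = 98.059.
Rounded: 98.

98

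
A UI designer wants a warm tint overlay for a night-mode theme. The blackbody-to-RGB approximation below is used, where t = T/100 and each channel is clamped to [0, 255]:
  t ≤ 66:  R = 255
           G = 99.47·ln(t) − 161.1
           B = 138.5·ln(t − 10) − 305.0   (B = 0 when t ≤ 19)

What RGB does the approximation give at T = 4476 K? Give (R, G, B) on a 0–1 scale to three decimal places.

(1.000, 0.851, 0.731)

t = 4476/100 = 44.76; the t ≤ 66 branch applies.
R = 255 by definition for t ≤ 66.
G = 99.47·ln 44.76 − 161.1 = 99.47·3.8013 − 161.1 = 217.017.
B = 138.5·ln(44.76 − 10) − 305.0 = 138.5·ln 34.76 − 305.0 = 138.5·3.5485 − 305.0 = 186.463.
Dividing each by 255: (1.0000, 0.8510, 0.7312) → (1.000, 0.851, 0.731).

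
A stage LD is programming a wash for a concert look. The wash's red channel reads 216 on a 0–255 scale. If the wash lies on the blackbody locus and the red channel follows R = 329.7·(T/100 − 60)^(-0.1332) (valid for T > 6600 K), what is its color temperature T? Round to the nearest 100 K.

(t − 60)^(-0.1332) = 216/329.7 = 0.65514.
t − 60 = 0.65514^(1/-0.1332) = 0.65514^(-7.508) = 23.926, so t = 83.926.
T = 100·t = 8393 K → 8400 K to the nearest 100 K.

8400 K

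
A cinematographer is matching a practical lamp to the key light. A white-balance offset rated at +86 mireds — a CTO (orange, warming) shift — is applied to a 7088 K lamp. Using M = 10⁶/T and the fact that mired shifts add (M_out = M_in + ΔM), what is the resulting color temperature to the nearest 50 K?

4400 K

M_in = 10⁶/7088 = 141.08 mireds.
M_out = 141.08 + (+86) = 227.08 mireds.
T_out = 10⁶/227.08 = 4403.7 K → 4400 K.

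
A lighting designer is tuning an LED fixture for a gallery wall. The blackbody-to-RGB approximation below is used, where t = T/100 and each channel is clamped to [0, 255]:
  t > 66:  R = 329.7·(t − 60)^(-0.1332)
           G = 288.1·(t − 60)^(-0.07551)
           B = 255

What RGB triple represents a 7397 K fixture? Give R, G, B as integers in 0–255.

t = 7397/100 = 73.97; the t > 66 branch applies.
R = 329.7·(73.97 − 60)^(-0.1332) = 329.7·13.97^(-0.1332) = 329.7·0.70382 = 232.049.
G = 288.1·(73.97 − 60)^(-0.07551) = 288.1·13.97^(-0.07551) = 288.1·0.81946 = 236.086.
B = 255 by definition for t > 66.
Rounded: (232, 236, 255).

R=232, G=236, B=255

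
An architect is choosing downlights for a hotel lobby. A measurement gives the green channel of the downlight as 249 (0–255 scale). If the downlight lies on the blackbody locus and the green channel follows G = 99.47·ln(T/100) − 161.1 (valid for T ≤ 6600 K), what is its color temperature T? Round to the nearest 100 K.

6200 K

ln t = (249 + 161.1) / 99.47 = 4.1229.
t = e^4.1229 = 61.735.
T = 100·t = 6174 K → 6200 K to the nearest 100 K.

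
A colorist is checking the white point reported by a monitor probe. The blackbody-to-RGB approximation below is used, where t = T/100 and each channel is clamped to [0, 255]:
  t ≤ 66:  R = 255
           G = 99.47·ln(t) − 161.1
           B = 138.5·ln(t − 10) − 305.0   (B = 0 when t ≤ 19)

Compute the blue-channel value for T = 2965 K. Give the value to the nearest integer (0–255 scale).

107

t = 2965/100 = 29.65; the t ≤ 66 branch applies.
B = 138.5·ln(29.65 − 10) − 305.0 = 138.5·ln 19.65 − 305.0 = 138.5·2.9781 − 305.0 = 107.464.
Rounded: 107.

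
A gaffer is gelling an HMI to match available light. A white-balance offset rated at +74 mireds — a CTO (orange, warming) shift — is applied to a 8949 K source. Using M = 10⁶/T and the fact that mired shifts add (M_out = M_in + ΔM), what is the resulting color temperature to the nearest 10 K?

M_in = 10⁶/8949 = 111.74 mireds.
M_out = 111.74 + (+74) = 185.74 mireds.
T_out = 10⁶/185.74 = 5383.7 K → 5380 K.

5380 K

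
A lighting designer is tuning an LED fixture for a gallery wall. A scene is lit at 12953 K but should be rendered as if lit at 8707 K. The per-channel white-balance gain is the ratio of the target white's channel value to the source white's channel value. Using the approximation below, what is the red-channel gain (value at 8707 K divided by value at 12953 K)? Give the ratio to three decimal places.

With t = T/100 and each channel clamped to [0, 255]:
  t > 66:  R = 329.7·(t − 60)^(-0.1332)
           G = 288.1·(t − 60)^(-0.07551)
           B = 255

1.134

At 12953 K (t = 129.53):
  R = 329.7·(129.53 − 60)^(-0.1332) = 329.7·69.53^(-0.1332) = 329.7·0.56836 = 187.388.
At 8707 K (t = 87.07):
  R = 329.7·(87.07 − 60)^(-0.1332) = 329.7·27.07^(-0.1332) = 329.7·0.64445 = 212.477.
Gain = 212.477 / 187.388 = 1.1339 → 1.134.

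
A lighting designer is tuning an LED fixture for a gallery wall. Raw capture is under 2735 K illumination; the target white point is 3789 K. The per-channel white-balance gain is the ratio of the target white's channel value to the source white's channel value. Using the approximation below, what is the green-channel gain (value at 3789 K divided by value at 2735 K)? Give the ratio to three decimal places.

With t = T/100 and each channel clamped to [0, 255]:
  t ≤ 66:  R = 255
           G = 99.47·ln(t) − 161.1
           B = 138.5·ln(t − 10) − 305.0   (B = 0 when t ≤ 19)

1.193

At 2735 K (t = 27.35):
  G = 99.47·ln 27.35 − 161.1 = 99.47·3.3087 − 161.1 = 168.018.
At 3789 K (t = 37.89):
  G = 99.47·ln 37.89 − 161.1 = 99.47·3.6347 − 161.1 = 200.442.
Gain = 200.442 / 168.018 = 1.1930 → 1.193.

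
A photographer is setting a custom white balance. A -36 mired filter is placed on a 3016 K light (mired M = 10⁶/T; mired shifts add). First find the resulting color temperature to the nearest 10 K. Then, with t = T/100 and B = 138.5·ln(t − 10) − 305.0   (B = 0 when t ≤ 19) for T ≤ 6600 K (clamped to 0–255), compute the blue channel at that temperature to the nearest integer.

M_in = 10⁶/3016 = 331.56; M_out = 331.56 + (-36) = 295.56.
T_out = 10⁶/295.56 = 3383.4 K → 3380 K; t = 33.8.
B = 138.5·ln(33.8 − 10) − 305.0 = 138.5·ln 23.8 − 305.0 = 138.5·3.1697 − 305.0 = 134.001.
Rounded: 134.

134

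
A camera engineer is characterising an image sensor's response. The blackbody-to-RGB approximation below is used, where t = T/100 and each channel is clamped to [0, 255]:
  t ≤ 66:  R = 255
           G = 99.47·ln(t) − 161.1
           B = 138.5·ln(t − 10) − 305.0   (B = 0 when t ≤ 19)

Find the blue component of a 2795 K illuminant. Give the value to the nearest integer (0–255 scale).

t = 2795/100 = 27.95; the t ≤ 66 branch applies.
B = 138.5·ln(27.95 − 10) − 305.0 = 138.5·ln 17.95 − 305.0 = 138.5·2.8876 − 305.0 = 94.931.
Rounded: 95.

95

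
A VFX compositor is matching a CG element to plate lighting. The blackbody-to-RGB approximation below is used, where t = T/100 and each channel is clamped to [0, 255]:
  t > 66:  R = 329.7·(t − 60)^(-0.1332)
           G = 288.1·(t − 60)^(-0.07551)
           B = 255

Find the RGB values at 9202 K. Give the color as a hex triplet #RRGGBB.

t = 9202/100 = 92.02; the t > 66 branch applies.
R = 329.7·(92.02 − 60)^(-0.1332) = 329.7·32.02^(-0.1332) = 329.7·0.63020 = 207.777.
G = 288.1·(92.02 − 60)^(-0.07551) = 288.1·32.02^(-0.07551) = 288.1·0.76971 = 221.753.
B = 255 by definition for t > 66.
Rounded: (208, 222, 255).
In hex: #D0DEFF.

#D0DEFF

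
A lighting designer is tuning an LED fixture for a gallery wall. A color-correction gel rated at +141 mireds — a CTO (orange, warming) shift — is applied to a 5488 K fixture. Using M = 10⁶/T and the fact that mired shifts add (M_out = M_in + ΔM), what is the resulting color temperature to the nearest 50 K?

3100 K

M_in = 10⁶/5488 = 182.22 mireds.
M_out = 182.22 + (+141) = 323.22 mireds.
T_out = 10⁶/323.22 = 3093.9 K → 3100 K.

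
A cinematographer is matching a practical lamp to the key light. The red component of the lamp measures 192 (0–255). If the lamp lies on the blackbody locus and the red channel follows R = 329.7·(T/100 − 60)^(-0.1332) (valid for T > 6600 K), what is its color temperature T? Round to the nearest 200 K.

(t − 60)^(-0.1332) = 192/329.7 = 0.58235.
t − 60 = 0.58235^(1/-0.1332) = 0.58235^(-7.508) = 57.929, so t = 117.929.
T = 100·t = 11793 K → 11800 K to the nearest 200 K.

11800 K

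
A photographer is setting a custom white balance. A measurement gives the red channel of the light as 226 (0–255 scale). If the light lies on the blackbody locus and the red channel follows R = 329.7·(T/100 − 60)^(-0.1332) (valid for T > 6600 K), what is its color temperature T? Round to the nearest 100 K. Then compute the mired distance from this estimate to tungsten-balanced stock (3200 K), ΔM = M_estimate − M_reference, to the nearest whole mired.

-183 mireds

(t − 60)^(-0.1332) = 226/329.7 = 0.68547.
t − 60 = 0.68547^(1/-0.1332) = 0.68547^(-7.508) = 17.034, so t = 77.034.
T = 100·t = 7703 K → 7700 K to the nearest 100 K.
M_estimate = 10⁶/7700 = 129.87; M_reference = 10⁶/3200 = 312.50.
ΔM = 129.87 − 312.50 = -182.63 → -183 mireds.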